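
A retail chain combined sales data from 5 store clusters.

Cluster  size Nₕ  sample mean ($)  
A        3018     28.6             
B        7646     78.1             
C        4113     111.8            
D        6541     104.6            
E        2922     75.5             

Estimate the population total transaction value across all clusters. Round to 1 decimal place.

A: 3018·28.6 = 86314.8
B: 7646·78.1 = 597152.6
C: 4113·111.8 = 459833.4
D: 6541·104.6 = 684188.6
E: 2922·75.5 = 220611
τ̂ = Σ Nₕx̄ₕ = 2048100.4.

2048100.4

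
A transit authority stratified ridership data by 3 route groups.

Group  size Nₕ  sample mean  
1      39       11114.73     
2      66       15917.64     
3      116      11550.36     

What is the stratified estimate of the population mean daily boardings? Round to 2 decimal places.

12777.74

x̄_st = (Σ Nₕx̄ₕ) / (Σ Nₕ) = (39·11114.73 + 66·15917.64 + 116·11550.36) / 221
= 2823880.47 / 221 = 12777.7397... → 12777.74.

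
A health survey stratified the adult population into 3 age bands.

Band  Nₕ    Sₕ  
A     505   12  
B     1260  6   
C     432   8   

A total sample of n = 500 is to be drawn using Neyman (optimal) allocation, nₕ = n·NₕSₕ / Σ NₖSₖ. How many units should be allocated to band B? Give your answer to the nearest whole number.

221

Σ NₕSₕ = 505·12 + 1260·6 + 432·8 = 17076.
Share for B: 7560/17076 = 0.44273.
n_B = 500 × 0.44273 = 221.363... → 221.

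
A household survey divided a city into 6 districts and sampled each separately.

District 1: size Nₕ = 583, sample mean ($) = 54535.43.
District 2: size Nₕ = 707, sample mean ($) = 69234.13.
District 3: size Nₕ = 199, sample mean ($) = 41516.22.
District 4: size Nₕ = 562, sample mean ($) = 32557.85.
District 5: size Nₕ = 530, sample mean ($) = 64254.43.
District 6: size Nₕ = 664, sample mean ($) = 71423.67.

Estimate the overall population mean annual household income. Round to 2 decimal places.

58176.30

N = 3245; weights Wₕ = Nₕ/N = (0.1797, 0.2179, 0.0613, 0.1732, 0.1633, 0.2046).
x̄_st = Σ Wₕ·x̄ₕ = 0.1797·54535.43 + 0.2179·69234.13 + 0.0613·41516.22 + 0.1732·32557.85 + 0.1633·64254.43 + 0.2046·71423.67 ≈ 58176.2989...
→ 58176.30.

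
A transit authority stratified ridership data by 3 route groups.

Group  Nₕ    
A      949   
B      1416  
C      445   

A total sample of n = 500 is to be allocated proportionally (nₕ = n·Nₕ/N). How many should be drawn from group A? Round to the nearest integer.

169

Share of group A = 949/2810 = 0.33772.
Allocate 500 × 0.33772 = 168.861... → 169.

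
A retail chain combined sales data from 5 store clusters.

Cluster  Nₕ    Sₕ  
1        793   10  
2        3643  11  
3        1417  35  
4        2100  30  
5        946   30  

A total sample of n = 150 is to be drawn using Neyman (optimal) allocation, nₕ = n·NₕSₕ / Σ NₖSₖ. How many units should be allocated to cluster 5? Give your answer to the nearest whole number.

23

1: NₕSₕ = 793·10 = 7930
2: NₕSₕ = 3643·11 = 40073
3: NₕSₕ = 1417·35 = 49595
4: NₕSₕ = 2100·30 = 63000
5: NₕSₕ = 946·30 = 28380
Σ NₕSₕ = 188978.
n_5 = 150·28380/188978 = 22.526... → 23.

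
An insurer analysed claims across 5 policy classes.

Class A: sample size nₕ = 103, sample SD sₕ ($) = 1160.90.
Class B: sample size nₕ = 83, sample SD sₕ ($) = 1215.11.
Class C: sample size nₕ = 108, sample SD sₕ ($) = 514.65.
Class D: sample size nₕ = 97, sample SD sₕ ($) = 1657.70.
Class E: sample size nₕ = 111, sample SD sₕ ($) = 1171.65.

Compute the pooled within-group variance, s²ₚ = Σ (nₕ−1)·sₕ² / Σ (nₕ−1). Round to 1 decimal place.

Degrees of freedom: 102 + 82 + 107 + 96 + 110 = 497.
Σ(nₕ−1)sₕ² = 102·1347688.81 + 82·1476492.3121 + 107·264864.6225 + 96·2747969.29 + 110·1372763.7225 = 701686204.1347.
s²ₚ = 701686204.1347 / 497 = 1411843.469... → 1411843.5.

1411843.5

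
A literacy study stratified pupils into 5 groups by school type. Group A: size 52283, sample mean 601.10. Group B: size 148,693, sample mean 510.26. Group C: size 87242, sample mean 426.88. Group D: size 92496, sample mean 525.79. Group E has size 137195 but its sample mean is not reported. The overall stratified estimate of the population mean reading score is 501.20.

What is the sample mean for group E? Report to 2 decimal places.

Σ Nₕx̄ₕ = N·μ, so 137195·x̄_E = 517909·501.20 − (52283·601.10 + 148693·510.26 + 87242·426.88 + 92496·525.79).
= 259575990.8 − 193174738.28 = 66401252.52.
x̄_E = 66401252.52 / 137195 = 483.9918... → 483.99.

483.99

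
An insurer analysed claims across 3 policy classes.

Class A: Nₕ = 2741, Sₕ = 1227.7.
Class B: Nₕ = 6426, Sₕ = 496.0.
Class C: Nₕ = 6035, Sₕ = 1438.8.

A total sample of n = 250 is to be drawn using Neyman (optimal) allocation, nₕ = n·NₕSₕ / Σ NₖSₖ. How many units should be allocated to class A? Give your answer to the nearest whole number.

A: NₕSₕ = 2741·1227.7 = 3365125.7
B: NₕSₕ = 6426·496.0 = 3187296
C: NₕSₕ = 6035·1438.8 = 8683158
Σ NₕSₕ = 15235579.7.
n_A = 250·3365125.7/15235579.7 = 55.218... → 55.

55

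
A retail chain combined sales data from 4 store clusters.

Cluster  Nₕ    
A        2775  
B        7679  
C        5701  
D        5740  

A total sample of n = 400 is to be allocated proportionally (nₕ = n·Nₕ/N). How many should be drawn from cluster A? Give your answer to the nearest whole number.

N = 2775 + 7679 + 5701 + 5740 = 21895.
n_A = 400·2775/21895 = 50.697... → 51.

51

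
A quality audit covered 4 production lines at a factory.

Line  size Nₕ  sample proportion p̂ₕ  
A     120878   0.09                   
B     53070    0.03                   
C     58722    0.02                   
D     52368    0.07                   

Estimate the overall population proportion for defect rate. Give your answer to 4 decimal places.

Wₕ = Nₕ/N with N = 285038: 0.4241, 0.1862, 0.2060, 0.1837.
p̂_st = 0.4241·0.09 + 0.1862·0.03 + 0.2060·0.02 + 0.1837·0.07 ≈ 0.060733... → 0.0607.

0.0607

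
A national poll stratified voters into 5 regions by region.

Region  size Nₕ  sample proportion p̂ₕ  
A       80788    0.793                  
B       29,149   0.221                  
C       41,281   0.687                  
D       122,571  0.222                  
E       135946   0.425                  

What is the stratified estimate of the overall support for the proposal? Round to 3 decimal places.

Wₕ = Nₕ/N with N = 409735: 0.1972, 0.0711, 0.1008, 0.2991, 0.3318.
p̂_st = 0.1972·0.793 + 0.0711·0.221 + 0.1008·0.687 + 0.2991·0.222 + 0.3318·0.425 ≈ 0.44872... → 0.449.

0.449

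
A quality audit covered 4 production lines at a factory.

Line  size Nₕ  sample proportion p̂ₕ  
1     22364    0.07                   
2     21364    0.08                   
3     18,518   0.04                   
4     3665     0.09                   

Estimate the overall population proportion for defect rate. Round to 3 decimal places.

N = 22364 + 21364 + 18518 + 3665 = 65911.
Overall proportion = Σ (Nₕ/N)·p̂ₕ.
Σ Nₕp̂ₕ = 1565.48 + 1709.12 + 740.72 + 329.85 = 4345.17.
4345.17 / 65911 = 0.06592... → 0.066.

0.066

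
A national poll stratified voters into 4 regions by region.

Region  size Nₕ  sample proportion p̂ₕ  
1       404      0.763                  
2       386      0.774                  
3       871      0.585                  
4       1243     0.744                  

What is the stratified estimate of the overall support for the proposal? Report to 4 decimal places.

N = 404 + 386 + 871 + 1243 = 2904.
Overall proportion = Σ (Nₕ/N)·p̂ₕ.
Σ Nₕp̂ₕ = 308.252 + 298.764 + 509.535 + 924.792 = 2041.343.
2041.343 / 2904 = 0.702942... → 0.7029.

0.7029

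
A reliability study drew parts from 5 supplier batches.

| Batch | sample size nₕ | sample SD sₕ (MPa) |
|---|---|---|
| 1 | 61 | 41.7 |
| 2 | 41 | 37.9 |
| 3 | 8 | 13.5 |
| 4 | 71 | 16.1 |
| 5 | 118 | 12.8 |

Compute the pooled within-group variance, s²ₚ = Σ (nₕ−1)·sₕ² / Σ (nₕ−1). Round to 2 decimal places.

Degrees of freedom: 60 + 40 + 7 + 70 + 117 = 294.
Σ(nₕ−1)sₕ² = 60·1738.89 + 40·1436.41 + 7·182.25 + 70·259.21 + 117·163.84 = 200379.53.
s²ₚ = 200379.53 / 294 = 681.5630... → 681.56.

681.56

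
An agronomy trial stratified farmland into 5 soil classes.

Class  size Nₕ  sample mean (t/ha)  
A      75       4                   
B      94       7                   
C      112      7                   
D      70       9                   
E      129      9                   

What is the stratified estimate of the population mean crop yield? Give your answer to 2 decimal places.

N = 480; weights Wₕ = Nₕ/N = (0.1563, 0.1958, 0.2333, 0.1458, 0.2688).
x̄_st = Σ Wₕ·x̄ₕ = 0.1563·4 + 0.1958·7 + 0.2333·7 + 0.1458·9 + 0.2688·9 ≈ 7.3604...
→ 7.36.

7.36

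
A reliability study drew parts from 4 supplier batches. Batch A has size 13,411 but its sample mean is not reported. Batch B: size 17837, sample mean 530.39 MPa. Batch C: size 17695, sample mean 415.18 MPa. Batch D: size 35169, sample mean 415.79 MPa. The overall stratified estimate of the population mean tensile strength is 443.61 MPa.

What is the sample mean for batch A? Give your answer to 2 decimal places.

438.66

N = 13411 + 17837 + 17695 + 35169 = 84112.
Overall total = μ·N = 443.61·84112 = 37312924.32.
Subtract the known strata: 17837·530.39 + 17695·415.18 + 35169·415.79 = 31430095.04.
Remaining total for batch A: 37312924.32 − 31430095.04 = 5882829.28.
Divide by its size: 5882829.28 / 13411 = 438.6570... → 438.66.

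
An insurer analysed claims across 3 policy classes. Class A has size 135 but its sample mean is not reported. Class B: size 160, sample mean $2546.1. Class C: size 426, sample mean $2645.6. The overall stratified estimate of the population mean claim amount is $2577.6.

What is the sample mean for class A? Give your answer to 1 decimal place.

Σ Nₕx̄ₕ = N·μ, so 135·x̄_A = 721·2577.6 − (160·2546.1 + 426·2645.6).
= 1858449.6 − 1534401.6 = 324048.
x̄_A = 324048 / 135 = 2400.356... → 2400.4.

2400.4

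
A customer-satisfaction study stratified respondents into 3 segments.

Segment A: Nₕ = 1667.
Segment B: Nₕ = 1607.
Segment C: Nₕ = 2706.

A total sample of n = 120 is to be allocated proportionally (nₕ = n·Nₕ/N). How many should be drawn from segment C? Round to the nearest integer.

Share of segment C = 2706/5980 = 0.45251.
Allocate 120 × 0.45251 = 54.301... → 54.

54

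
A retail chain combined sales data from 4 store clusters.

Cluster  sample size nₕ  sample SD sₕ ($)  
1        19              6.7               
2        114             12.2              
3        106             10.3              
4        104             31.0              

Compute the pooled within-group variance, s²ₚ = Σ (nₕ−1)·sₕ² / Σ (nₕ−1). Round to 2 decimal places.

376.84

Degrees of freedom: 18 + 113 + 105 + 103 = 339.
Σ(nₕ−1)sₕ² = 18·44.89 + 113·148.84 + 105·106.09 + 103·961 = 127749.39.
s²ₚ = 127749.39 / 339 = 376.8419... → 376.84.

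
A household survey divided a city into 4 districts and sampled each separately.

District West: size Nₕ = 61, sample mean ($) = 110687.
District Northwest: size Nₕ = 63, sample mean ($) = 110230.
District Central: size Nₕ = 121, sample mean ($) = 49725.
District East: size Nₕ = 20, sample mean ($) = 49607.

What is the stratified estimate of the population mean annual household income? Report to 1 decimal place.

N = 61 + 63 + 121 + 20 = 265.
The stratified mean weights each stratum mean by its population share Nₕ/N.
Σ Nₕx̄ₕ = 61·110687 + 63·110230 + 121·49725 + 20·49607 = 6751907 + 6944490 + 6016725 + 992140 = 20705262.
Divide by N: 20705262 / 265 = 78133.064... → 78133.1.

78133.1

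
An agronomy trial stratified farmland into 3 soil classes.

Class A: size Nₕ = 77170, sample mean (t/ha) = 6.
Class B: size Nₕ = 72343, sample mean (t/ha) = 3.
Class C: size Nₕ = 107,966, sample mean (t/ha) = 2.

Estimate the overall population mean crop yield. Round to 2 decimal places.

N = 77170 + 72343 + 107966 = 257479.
Weight each subgroup mean by Nₕ/N and sum.
Σ Nₕx̄ₕ = 77170·6 + 72343·3 + 107966·2 = 463020 + 217029 + 215932 = 895981.
Divide by N: 895981 / 257479 = 3.4798... → 3.48.

3.48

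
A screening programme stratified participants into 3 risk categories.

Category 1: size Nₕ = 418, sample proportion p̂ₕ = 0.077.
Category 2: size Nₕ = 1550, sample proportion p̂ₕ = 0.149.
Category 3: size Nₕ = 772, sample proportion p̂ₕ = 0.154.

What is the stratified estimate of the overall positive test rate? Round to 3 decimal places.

Wₕ = Nₕ/N with N = 2740: 0.1526, 0.5657, 0.2818.
p̂_st = 0.1526·0.077 + 0.5657·0.149 + 0.2818·0.154 ≈ 0.13942... → 0.139.

0.139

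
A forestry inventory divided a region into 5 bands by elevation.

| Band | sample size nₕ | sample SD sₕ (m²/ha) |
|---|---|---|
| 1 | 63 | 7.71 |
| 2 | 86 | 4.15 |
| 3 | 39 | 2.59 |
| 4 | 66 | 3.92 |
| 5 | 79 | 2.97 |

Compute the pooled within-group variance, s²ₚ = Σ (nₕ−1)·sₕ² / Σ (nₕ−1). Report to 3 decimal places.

Degrees of freedom: 62 + 85 + 38 + 65 + 78 = 328.
Σ(nₕ−1)sₕ² = 62·59.4441 + 85·17.2225 + 38·6.7081 + 65·15.3664 + 78·8.8209 = 7091.2007.
s²ₚ = 7091.2007 / 328 = 21.61951... → 21.620.

21.620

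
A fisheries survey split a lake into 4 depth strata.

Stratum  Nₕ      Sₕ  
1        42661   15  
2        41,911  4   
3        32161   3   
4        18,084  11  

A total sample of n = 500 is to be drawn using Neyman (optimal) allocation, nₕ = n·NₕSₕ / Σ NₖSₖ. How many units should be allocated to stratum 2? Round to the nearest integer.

76

1: NₕSₕ = 42661·15 = 639915
2: NₕSₕ = 41911·4 = 167644
3: NₕSₕ = 32161·3 = 96483
4: NₕSₕ = 18084·11 = 198924
Σ NₕSₕ = 1102966.
n_2 = 500·167644/1102966 = 75.997... → 76.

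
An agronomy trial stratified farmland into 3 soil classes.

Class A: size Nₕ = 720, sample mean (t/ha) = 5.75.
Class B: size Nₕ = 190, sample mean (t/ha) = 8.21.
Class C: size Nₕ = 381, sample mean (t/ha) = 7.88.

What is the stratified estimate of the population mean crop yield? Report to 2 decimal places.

N = 720 + 190 + 381 = 1291.
Weight each subgroup mean by Nₕ/N and sum.
Σ Nₕx̄ₕ = 720·5.75 + 190·8.21 + 381·7.88 = 4140 + 1559.9 + 3002.28 = 8702.18.
Divide by N: 8702.18 / 1291 = 6.7407... → 6.74.

6.74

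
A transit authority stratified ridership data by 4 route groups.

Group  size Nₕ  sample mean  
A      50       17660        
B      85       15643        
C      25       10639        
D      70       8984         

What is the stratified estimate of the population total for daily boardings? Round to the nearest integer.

A: 50·17660 = 883000
B: 85·15643 = 1329655
C: 25·10639 = 265975
D: 70·8984 = 628880
τ̂ = Σ Nₕx̄ₕ = 3107510.

3107510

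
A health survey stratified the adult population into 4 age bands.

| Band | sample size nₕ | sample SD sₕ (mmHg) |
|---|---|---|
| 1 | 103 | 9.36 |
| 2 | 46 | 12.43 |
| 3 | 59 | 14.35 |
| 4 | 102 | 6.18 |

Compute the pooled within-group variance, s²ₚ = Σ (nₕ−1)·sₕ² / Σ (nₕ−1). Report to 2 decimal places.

103.56

1: (103−1)·9.36² = 102·87.6096 = 8936.1792
2: (46−1)·12.43² = 45·154.5049 = 6952.7205
3: (59−1)·14.35² = 58·205.9225 = 11943.505
4: (102−1)·6.18² = 101·38.1924 = 3857.4324
Numerator = 31689.8371; denominator = Σ(nₕ−1) = 306.
s²ₚ = 31689.8371/306 = 103.5616... → 103.56.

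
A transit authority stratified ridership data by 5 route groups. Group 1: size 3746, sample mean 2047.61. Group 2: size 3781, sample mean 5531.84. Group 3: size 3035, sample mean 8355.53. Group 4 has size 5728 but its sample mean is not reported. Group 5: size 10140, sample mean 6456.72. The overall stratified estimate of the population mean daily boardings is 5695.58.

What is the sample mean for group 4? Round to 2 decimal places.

5432.57

N = 3746 + 3781 + 3035 + 5728 + 10140 = 26430.
Overall total = μ·N = 5695.58·26430 = 150534179.4.
Subtract the known strata: 3746·2047.61 + 3781·5531.84 + 3035·8355.53 + 10140·6456.72 = 119416408.45.
Remaining total for group 4: 150534179.4 − 119416408.45 = 31117770.95.
Divide by its size: 31117770.95 / 5728 = 5432.5717... → 5432.57.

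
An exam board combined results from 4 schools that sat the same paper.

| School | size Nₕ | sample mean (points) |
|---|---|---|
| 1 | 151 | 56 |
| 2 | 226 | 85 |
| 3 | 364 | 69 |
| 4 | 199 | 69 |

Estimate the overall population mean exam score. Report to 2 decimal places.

N = 151 + 226 + 364 + 199 = 940.
Weight each subgroup mean by Nₕ/N and sum.
Σ Nₕx̄ₕ = 151·56 + 226·85 + 364·69 + 199·69 = 8456 + 19210 + 25116 + 13731 = 66513.
Divide by N: 66513 / 940 = 70.7585... → 70.76.

70.76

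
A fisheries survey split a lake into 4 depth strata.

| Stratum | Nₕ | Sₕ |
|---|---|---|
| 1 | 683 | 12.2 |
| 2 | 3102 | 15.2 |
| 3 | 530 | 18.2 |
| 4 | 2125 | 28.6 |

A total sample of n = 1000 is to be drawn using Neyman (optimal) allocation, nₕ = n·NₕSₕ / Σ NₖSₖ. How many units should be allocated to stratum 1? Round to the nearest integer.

1: NₕSₕ = 683·12.2 = 8332.6
2: NₕSₕ = 3102·15.2 = 47150.4
3: NₕSₕ = 530·18.2 = 9646
4: NₕSₕ = 2125·28.6 = 60775
Σ NₕSₕ = 125904.
n_1 = 1000·8332.6/125904 = 66.182... → 66.

66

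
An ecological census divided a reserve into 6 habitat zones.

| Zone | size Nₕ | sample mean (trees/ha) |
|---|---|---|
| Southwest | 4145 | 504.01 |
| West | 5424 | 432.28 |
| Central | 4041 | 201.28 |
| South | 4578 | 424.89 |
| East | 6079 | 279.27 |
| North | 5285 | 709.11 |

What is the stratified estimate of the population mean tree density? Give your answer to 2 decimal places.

N = 29552; weights Wₕ = Nₕ/N = (0.1403, 0.1835, 0.1367, 0.1549, 0.2057, 0.1788).
x̄_st = Σ Wₕ·x̄ₕ = 0.1403·504.01 + 0.1835·432.28 + 0.1367·201.28 + 0.1549·424.89 + 0.2057·279.27 + 0.1788·709.11 ≈ 427.6413...
→ 427.64.

427.64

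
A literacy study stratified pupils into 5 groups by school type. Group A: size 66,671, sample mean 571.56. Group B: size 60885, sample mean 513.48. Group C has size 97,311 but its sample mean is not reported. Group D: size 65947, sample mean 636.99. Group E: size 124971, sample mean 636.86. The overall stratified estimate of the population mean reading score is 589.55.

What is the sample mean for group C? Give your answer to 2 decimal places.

N = 66671 + 60885 + 97311 + 65947 + 124971 = 415785.
Overall total = μ·N = 589.55·415785 = 245126046.75.
Subtract the known strata: 66671·571.56 + 60885·513.48 + 65947·636.99 + 124971·636.86 = 190966317.15.
Remaining total for group C: 245126046.75 − 190966317.15 = 54159729.6.
Divide by its size: 54159729.6 / 97311 = 556.5633... → 556.56.

556.56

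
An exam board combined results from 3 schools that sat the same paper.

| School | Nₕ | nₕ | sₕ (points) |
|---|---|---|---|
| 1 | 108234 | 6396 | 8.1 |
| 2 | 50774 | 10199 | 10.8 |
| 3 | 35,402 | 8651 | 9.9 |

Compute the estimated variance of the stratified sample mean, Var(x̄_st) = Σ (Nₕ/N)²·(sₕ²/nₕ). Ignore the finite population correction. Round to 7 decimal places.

0.0043352

N = 194410. Term for each stratum: Wₕ²sₕ²/nₕ.
Var(x̄_st) = 0.0031794485 + 0.0007800734 + 0.0003756838 = 0.0043352058 → 0.0043352.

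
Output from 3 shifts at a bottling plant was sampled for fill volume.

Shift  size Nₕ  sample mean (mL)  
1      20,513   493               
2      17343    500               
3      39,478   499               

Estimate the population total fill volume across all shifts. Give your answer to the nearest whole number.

38483931

Population total = Σ Nₕ·x̄ₕ (each stratum's size times its mean).
20513·493 + 17343·500 + 39478·499 = 10112909 + 8671500 + 19699522 = 38483931.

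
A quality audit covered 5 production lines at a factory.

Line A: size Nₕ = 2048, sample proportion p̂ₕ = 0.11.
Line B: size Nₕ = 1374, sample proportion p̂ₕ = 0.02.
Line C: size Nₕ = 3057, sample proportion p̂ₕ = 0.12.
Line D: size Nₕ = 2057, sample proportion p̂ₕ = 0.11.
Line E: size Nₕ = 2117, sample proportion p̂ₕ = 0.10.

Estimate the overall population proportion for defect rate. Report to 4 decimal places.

N = 2048 + 1374 + 3057 + 2057 + 2117 = 10653.
Overall proportion = Σ (Nₕ/N)·p̂ₕ.
Σ Nₕp̂ₕ = 225.28 + 27.48 + 366.84 + 226.27 + 211.7 = 1057.57.
1057.57 / 10653 = 0.099274... → 0.0993.

0.0993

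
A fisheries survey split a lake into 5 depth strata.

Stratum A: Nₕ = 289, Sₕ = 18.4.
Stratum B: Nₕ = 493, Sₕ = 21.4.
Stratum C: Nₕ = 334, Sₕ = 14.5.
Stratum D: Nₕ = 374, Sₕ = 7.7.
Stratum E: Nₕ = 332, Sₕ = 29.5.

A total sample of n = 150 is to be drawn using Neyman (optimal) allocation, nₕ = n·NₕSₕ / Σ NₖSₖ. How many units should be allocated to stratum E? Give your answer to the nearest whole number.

A: NₕSₕ = 289·18.4 = 5317.6
B: NₕSₕ = 493·21.4 = 10550.2
C: NₕSₕ = 334·14.5 = 4843
D: NₕSₕ = 374·7.7 = 2879.8
E: NₕSₕ = 332·29.5 = 9794
Σ NₕSₕ = 33384.6.
n_E = 150·9794/33384.6 = 44.005... → 44.

44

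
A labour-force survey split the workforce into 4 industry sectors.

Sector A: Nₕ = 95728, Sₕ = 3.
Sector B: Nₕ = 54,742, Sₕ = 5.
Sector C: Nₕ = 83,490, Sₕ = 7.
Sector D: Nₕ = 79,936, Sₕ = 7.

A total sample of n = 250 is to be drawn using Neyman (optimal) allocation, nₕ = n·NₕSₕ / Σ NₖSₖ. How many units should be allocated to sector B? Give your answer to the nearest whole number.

A: NₕSₕ = 95728·3 = 287184
B: NₕSₕ = 54742·5 = 273710
C: NₕSₕ = 83490·7 = 584430
D: NₕSₕ = 79936·7 = 559552
Σ NₕSₕ = 1704876.
n_B = 250·273710/1704876 = 40.136... → 40.

40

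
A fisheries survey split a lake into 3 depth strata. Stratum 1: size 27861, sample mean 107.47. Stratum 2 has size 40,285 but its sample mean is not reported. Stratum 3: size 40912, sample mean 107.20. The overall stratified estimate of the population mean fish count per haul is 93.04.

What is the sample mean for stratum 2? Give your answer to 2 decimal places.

N = 27861 + 40285 + 40912 = 109058.
Overall total = μ·N = 93.04·109058 = 10146756.32.
Subtract the known strata: 27861·107.47 + 40912·107.20 = 7379988.07.
Remaining total for stratum 2: 10146756.32 − 7379988.07 = 2766768.25.
Divide by its size: 2766768.25 / 40285 = 68.6799... → 68.68.

68.68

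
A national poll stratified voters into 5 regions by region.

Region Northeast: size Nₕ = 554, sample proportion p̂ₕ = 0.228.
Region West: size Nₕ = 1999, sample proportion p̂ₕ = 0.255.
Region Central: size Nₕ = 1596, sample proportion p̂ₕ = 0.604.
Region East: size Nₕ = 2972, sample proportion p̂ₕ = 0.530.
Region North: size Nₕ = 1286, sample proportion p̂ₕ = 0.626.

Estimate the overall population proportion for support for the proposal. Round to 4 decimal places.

Wₕ = Nₕ/N with N = 8407: 0.0659, 0.2378, 0.1898, 0.3535, 0.1530.
p̂_st = 0.0659·0.228 + 0.2378·0.255 + 0.1898·0.604 + 0.3535·0.530 + 0.1530·0.626 ≈ 0.473443... → 0.4734.

0.4734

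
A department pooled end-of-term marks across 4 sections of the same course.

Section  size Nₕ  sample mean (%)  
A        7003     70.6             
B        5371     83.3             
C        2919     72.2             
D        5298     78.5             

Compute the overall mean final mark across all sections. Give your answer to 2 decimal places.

x̄_st = (Σ Nₕx̄ₕ) / (Σ Nₕ) = (7003·70.6 + 5371·83.3 + 2919·72.2 + 5298·78.5) / 20591
= 1568460.9 / 20591 = 76.1722... → 76.17.

76.17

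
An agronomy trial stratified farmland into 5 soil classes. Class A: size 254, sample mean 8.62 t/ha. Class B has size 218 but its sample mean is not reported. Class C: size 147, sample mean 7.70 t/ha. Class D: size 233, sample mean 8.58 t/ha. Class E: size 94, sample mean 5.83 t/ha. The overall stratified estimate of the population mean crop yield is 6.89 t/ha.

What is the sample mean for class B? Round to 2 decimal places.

2.98

Σ Nₕx̄ₕ = N·μ, so 218·x̄_B = 946·6.89 − (254·8.62 + 147·7.70 + 233·8.58 + 94·5.83).
= 6517.94 − 5868.54 = 649.4.
x̄_B = 649.4 / 218 = 2.9789... → 2.98.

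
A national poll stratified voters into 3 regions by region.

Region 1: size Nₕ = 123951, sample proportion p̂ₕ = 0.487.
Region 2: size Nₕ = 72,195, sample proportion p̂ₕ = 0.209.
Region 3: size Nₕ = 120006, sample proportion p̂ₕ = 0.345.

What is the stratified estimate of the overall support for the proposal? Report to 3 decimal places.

0.370

Wₕ = Nₕ/N with N = 316152: 0.3921, 0.2284, 0.3796.
p̂_st = 0.3921·0.487 + 0.2284·0.209 + 0.3796·0.345 ≈ 0.36962... → 0.370.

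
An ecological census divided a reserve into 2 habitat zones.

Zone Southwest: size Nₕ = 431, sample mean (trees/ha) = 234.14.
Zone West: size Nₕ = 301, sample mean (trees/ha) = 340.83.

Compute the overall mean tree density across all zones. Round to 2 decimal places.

x̄_st = (Σ Nₕx̄ₕ) / (Σ Nₕ) = (431·234.14 + 301·340.83) / 732
= 203504.17 / 732 = 278.0112... → 278.01.

278.01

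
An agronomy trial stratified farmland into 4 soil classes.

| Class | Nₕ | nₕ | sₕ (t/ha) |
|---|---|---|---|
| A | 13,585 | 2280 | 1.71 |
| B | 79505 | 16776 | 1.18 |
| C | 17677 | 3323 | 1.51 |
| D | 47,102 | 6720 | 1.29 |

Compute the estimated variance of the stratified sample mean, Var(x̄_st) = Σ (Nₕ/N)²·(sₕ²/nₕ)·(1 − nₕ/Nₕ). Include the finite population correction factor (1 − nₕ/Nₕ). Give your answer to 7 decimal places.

0.0000504

N = 157869; Wₕ = Nₕ/N.
class A: (13585/157869)²·1.71²/2280·(1 − 2280/13585) = 0.0000079030
class B: (79505/157869)²·1.18²/16776·(1 − 16776/79505) = 0.0000166090
class C: (17677/157869)²·1.51²/3323·(1 − 3323/17677) = 0.0000069857
class D: (47102/157869)²·1.29²/6720·(1 − 6720/47102) = 0.0000188992
Sum = 0.0000503970 → 0.0000504.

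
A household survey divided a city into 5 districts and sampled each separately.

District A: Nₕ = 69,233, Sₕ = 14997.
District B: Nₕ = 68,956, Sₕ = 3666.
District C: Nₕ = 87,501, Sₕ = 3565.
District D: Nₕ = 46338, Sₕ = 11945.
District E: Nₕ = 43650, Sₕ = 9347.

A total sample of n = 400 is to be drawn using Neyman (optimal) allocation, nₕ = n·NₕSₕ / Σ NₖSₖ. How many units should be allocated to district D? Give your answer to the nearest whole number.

86

A: NₕSₕ = 69233·14997 = 1038287301
B: NₕSₕ = 68956·3666 = 252792696
C: NₕSₕ = 87501·3565 = 311941065
D: NₕSₕ = 46338·11945 = 553507410
E: NₕSₕ = 43650·9347 = 407996550
Σ NₕSₕ = 2564525022.
n_D = 400·553507410/2564525022 = 86.333... → 86.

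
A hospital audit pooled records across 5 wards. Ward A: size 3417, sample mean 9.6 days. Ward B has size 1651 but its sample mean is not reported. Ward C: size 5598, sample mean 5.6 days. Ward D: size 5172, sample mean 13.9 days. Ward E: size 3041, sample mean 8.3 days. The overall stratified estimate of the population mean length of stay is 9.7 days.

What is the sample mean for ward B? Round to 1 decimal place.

13.2

Σ Nₕx̄ₕ = N·μ, so 1651·x̄_B = 18879·9.7 − (3417·9.6 + 5598·5.6 + 5172·13.9 + 3041·8.3).
= 183126.3 − 161283.1 = 21843.2.
x̄_B = 21843.2 / 1651 = 13.230... → 13.2.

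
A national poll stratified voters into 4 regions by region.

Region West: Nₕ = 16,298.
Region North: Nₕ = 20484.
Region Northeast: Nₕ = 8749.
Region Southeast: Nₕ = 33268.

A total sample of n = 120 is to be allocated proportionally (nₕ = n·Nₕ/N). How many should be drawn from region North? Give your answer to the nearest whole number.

N = 16298 + 20484 + 8749 + 33268 = 78799.
n_North = 120·20484/78799 = 31.194... → 31.

31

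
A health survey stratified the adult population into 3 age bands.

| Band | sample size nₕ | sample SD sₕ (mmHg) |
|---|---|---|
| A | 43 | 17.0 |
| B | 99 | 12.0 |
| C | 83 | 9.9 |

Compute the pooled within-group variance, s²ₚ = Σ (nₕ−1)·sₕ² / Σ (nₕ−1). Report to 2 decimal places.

154.45

A: (43−1)·17.0² = 42·289 = 12138
B: (99−1)·12.0² = 98·144 = 14112
C: (83−1)·9.9² = 82·98.01 = 8036.82
Numerator = 34286.82; denominator = Σ(nₕ−1) = 222.
s²ₚ = 34286.82/222 = 154.4451... → 154.45.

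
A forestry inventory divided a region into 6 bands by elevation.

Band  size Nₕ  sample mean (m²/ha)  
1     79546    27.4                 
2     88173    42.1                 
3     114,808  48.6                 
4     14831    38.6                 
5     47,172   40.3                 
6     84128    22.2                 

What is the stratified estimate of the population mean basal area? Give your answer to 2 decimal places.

36.89

N = 428658; weights Wₕ = Nₕ/N = (0.1856, 0.2057, 0.2678, 0.0346, 0.1100, 0.1963).
x̄_st = Σ Wₕ·x̄ₕ = 0.1856·27.4 + 0.2057·42.1 + 0.2678·48.6 + 0.0346·38.6 + 0.1100·40.3 + 0.1963·22.2 ≈ 36.8883...
→ 36.89.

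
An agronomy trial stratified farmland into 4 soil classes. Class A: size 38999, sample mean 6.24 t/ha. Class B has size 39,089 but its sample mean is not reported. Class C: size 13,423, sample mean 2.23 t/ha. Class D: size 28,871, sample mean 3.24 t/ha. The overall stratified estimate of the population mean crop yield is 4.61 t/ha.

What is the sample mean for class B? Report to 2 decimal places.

4.81

N = 38999 + 39089 + 13423 + 28871 = 120382.
Overall total = μ·N = 4.61·120382 = 554961.02.
Subtract the known strata: 38999·6.24 + 13423·2.23 + 28871·3.24 = 366829.09.
Remaining total for class B: 554961.02 − 366829.09 = 188131.93.
Divide by its size: 188131.93 / 39089 = 4.8129... → 4.81.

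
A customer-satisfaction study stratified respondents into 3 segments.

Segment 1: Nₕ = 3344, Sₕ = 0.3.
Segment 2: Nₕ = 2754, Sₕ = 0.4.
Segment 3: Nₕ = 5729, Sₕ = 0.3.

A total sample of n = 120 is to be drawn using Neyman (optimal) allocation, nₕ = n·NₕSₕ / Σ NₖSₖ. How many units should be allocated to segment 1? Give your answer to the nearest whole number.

Σ NₕSₕ = 3344·0.3 + 2754·0.4 + 5729·0.3 = 3823.5.
Share for 1: 1003.2/3823.5 = 0.26238.
n_1 = 120 × 0.26238 = 31.485... → 31.

31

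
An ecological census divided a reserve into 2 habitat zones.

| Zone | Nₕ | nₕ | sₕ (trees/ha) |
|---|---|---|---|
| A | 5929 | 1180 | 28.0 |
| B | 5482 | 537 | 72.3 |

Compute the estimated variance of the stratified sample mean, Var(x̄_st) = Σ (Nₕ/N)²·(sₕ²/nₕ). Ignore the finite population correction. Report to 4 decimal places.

N = 11411. Term for each stratum: Wₕ²sₕ²/nₕ.
Var(x̄_st) = 0.1793699 + 2.2466373 = 2.4260072 → 2.4260.

2.4260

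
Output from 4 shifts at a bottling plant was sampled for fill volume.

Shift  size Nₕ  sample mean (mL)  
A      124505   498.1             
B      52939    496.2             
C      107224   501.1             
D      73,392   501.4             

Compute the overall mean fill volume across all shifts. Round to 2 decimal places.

N = 124505 + 52939 + 107224 + 73392 = 358060.
Weight each subgroup mean by Nₕ/N and sum.
Σ Nₕx̄ₕ = 124505·498.1 + 52939·496.2 + 107224·501.1 + 73392·501.4 = 62015940.5 + 26268331.8 + 53729946.4 + 36798748.8 = 178812967.5.
Divide by N: 178812967.5 / 358060 = 499.3939... → 499.39.

499.39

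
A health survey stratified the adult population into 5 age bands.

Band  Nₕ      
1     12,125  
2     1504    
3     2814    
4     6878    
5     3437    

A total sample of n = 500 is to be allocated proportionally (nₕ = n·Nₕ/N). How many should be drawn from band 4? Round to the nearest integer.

129

Share of band 4 = 6878/26758 = 0.25704.
Allocate 500 × 0.25704 = 128.522... → 129.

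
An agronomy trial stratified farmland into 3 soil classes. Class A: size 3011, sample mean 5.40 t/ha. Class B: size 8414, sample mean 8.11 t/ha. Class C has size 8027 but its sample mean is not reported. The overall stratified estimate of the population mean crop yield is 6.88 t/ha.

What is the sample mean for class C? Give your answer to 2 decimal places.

Σ Nₕx̄ₕ = N·μ, so 8027·x̄_C = 19452·6.88 − (3011·5.40 + 8414·8.11).
= 133829.76 − 84496.94 = 49332.82.
x̄_C = 49332.82 / 8027 = 6.1459... → 6.15.

6.15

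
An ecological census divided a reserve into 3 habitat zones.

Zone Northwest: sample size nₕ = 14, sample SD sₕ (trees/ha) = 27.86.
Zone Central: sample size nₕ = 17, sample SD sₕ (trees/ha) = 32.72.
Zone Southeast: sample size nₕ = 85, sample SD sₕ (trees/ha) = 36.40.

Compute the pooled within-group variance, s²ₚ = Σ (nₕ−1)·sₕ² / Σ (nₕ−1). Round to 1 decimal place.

1225.8

Degrees of freedom: 13 + 16 + 84 = 113.
Σ(nₕ−1)sₕ² = 13·776.1796 + 16·1070.5984 + 84·1324.96 = 138516.5492.
s²ₚ = 138516.5492 / 113 = 1225.810... → 1225.8.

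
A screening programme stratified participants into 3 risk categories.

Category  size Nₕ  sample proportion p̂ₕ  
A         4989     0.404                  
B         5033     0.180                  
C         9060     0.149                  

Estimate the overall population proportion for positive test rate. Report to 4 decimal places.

N = 4989 + 5033 + 9060 = 19082.
Overall proportion = Σ (Nₕ/N)·p̂ₕ.
Σ Nₕp̂ₕ = 2015.556 + 905.94 + 1349.94 = 4271.436.
4271.436 / 19082 = 0.223846... → 0.2238.

0.2238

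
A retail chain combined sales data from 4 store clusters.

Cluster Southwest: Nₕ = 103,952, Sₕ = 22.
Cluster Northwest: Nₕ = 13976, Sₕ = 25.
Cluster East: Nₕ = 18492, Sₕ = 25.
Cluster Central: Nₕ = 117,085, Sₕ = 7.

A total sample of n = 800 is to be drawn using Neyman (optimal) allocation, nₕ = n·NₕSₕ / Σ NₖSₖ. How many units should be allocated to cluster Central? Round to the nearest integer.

Southwest: NₕSₕ = 103952·22 = 2286944
Northwest: NₕSₕ = 13976·25 = 349400
East: NₕSₕ = 18492·25 = 462300
Central: NₕSₕ = 117085·7 = 819595
Σ NₕSₕ = 3918239.
n_Central = 800·819595/3918239 = 167.339... → 167.

167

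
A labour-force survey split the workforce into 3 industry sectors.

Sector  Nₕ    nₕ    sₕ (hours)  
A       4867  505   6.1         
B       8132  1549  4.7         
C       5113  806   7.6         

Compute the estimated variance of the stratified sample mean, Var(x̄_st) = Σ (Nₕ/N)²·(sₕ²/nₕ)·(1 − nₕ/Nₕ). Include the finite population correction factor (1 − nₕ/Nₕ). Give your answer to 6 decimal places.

N = 18112. Term for each stratum: Wₕ²sₕ²/nₕ·(1−nₕ/Nₕ).
Var(x̄_st) = 0.004768508 + 0.002327195 + 0.004810719 = 0.011906421 → 0.011906.

0.011906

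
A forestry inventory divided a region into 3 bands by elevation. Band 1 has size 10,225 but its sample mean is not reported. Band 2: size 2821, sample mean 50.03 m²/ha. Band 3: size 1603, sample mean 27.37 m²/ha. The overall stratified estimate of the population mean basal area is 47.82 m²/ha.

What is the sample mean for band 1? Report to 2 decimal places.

50.42

N = 10225 + 2821 + 1603 = 14649.
Overall total = μ·N = 47.82·14649 = 700515.18.
Subtract the known strata: 2821·50.03 + 1603·27.37 = 185008.74.
Remaining total for band 1: 700515.18 − 185008.74 = 515506.44.
Divide by its size: 515506.44 / 10225 = 50.4163... → 50.42.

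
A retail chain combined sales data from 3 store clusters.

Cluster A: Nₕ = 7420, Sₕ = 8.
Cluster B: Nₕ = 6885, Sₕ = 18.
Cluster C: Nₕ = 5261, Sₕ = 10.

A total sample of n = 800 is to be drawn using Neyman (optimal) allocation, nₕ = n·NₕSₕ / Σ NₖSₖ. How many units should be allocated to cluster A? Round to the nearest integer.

Σ NₕSₕ = 7420·8 + 6885·18 + 5261·10 = 235900.
Share for A: 59360/235900 = 0.25163.
n_A = 800 × 0.25163 = 201.306... → 201.

201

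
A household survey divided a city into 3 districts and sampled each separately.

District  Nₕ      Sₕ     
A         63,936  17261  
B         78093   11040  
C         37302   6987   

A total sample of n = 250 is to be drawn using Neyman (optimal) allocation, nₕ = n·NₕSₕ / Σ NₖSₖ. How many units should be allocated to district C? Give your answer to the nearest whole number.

29

Σ NₕSₕ = 63936·17261 + 78093·11040 + 37302·6987 = 2226375090.
Share for C: 260629074/2226375090 = 0.11706.
n_C = 250 × 0.11706 = 29.266... → 29.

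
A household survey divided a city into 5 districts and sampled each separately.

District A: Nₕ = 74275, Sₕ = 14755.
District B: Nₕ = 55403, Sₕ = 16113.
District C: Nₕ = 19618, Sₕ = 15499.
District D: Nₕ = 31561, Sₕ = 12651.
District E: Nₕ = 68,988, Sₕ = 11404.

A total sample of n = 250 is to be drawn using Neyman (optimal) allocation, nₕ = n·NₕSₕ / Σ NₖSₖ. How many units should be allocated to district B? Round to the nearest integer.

Σ NₕSₕ = 74275·14755 + 55403·16113 + 19618·15499 + 31561·12651 + 68988·11404 = 3478712909.
Share for B: 892708539/3478712909 = 0.25662.
n_B = 250 × 0.25662 = 64.155... → 64.

64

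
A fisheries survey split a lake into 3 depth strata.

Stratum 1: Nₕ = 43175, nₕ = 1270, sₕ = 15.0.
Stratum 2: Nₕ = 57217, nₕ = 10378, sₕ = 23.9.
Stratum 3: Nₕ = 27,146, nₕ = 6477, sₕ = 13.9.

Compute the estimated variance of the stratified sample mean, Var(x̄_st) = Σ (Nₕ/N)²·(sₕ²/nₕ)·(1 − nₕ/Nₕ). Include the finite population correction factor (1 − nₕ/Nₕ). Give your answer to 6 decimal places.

0.029803

N = 127538; Wₕ = Nₕ/N.
stratum 1: (43175/127538)²·15.0²/1270·(1 − 1270/43175) = 0.019705968
stratum 2: (57217/127538)²·23.9²/10378·(1 − 10378/57217) = 0.009068504
stratum 3: (27146/127538)²·13.9²/6477·(1 − 6477/27146) = 0.001028968
Sum = 0.029803440 → 0.029803.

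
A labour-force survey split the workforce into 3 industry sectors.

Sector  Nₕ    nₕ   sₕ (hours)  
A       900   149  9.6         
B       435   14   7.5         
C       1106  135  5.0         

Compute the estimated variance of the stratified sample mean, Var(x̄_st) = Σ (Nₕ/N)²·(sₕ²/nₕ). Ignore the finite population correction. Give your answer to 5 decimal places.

0.24970

N = 2441; Wₕ = Nₕ/N.
sector A: (900/2441)²·9.6²/149 = 0.08408251
sector B: (435/2441)²·7.5²/14 = 0.12759611
sector C: (1106/2441)²·5.0²/135 = 0.03801727
Sum = 0.24969589 → 0.24970.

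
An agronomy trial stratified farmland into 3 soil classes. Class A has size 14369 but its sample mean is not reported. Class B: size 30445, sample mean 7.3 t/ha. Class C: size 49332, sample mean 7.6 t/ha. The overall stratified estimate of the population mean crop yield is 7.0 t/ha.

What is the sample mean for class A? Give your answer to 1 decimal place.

4.3

Σ Nₕx̄ₕ = N·μ, so 14369·x̄_A = 94146·7.0 − (30445·7.3 + 49332·7.6).
= 659022 − 597171.7 = 61850.3.
x̄_A = 61850.3 / 14369 = 4.304... → 4.3.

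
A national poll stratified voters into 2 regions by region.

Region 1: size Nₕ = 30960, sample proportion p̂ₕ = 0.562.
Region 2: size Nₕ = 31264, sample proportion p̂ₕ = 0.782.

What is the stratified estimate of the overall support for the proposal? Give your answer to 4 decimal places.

N = 30960 + 31264 = 62224.
Overall proportion = Σ (Nₕ/N)·p̂ₕ.
Σ Nₕp̂ₕ = 17399.52 + 24448.448 = 41847.968.
41847.968 / 62224 = 0.672537... → 0.6725.

0.6725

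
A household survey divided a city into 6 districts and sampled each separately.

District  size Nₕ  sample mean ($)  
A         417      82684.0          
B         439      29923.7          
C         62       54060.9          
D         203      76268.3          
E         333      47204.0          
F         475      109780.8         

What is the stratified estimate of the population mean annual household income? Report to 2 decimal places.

69629.23

N = 1929; weights Wₕ = Nₕ/N = (0.2162, 0.2276, 0.0321, 0.1052, 0.1726, 0.2462).
x̄_st = Σ Wₕ·x̄ₕ = 0.2162·82684.0 + 0.2276·29923.7 + 0.0321·54060.9 + 0.1052·76268.3 + 0.1726·47204.0 + 0.2462·109780.8 ≈ 69629.2302...
→ 69629.23.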